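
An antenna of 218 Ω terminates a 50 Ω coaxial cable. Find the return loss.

Γ = (218 − 50)/(218 + 50) = 0.627
RL = −20·log₁₀|Γ| = −20·log₁₀(0.627)

RL ≈ 4.06 dB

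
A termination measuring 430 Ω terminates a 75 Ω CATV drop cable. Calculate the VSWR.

VSWR ≈ 5.73

For a purely resistive load, VSWR = R_L/Z_0 or Z_0/R_L (whichever > 1) = 430/75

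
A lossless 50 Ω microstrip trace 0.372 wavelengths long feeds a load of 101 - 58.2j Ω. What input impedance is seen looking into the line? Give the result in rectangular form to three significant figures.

Z_in ≈ 47.2 + j52.9 Ω

βl = 2π × 0.372 = 134°
tan(βl) = tan(134°) = -1.04
Z_in = Z_0·(Z_L + jZ_0·tanβl)/(Z_0 + jZ_L·tanβl)
     = 50·(101 − j110)/(-10.4 − j105)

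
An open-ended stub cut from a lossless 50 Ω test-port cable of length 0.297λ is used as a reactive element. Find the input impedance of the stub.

βl = 2π × 0.297 = 107°
tan(βl) = -3.29
For an open-ended stub, Z_in = −jZ_0·cot(βl) = −jZ_0/tan(βl)

Z_in ≈ +j15.2 Ω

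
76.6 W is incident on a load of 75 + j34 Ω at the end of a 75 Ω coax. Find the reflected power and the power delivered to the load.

P_reflected ≈ 3.74 W; P_delivered ≈ 72.9 W

|Γ| = |(0 + j34)/(150 + j34)| = 0.221
|Γ|² = 0.0489
P_refl = |Γ|²·P_inc = 3.74 W, P_del = (1 − |Γ|²)·P_inc = 72.9 W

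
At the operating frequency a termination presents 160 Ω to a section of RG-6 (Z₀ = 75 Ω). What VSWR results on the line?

For a purely resistive load, VSWR = R_L/Z_0 or Z_0/R_L (whichever > 1) = 160/75

VSWR ≈ 2.13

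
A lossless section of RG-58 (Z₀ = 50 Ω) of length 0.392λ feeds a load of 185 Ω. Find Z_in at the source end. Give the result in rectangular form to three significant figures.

βl = 2π × 0.392 = 141°
tan(βl) = tan(141°) = -0.806
Z_in = Z_0·(Z_L + jZ_0·tanβl)/(Z_0 + jZ_L·tanβl)
     = 50·(185 − j40.3)/(50 − j149)

Z_in ≈ 30.8 + j51.7 Ω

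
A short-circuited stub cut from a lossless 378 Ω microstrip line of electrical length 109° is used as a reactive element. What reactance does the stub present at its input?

tan(βl) = -2.9
For a short-circuited stub, Z_in = jZ_0·tan(βl)

X_in ≈ -1100 Ω (capacitive)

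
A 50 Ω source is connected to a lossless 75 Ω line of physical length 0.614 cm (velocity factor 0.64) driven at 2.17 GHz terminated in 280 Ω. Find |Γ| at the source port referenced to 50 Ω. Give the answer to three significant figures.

λ = v/f = 0.64·c / 2.17 GHz = 0.0885 m
βl = 2π·l/λ = 2π × 0.0694 = 25°
tan(βl) = 0.466
Z_in = Z_0·(Z_L + jZ_0·tanβl)/(Z_0 + jZ_L·tanβl) = 84.7 − j112 Ω
Γ_s = (Z_in − Z_s)/(Z_in + Z_s) = (34.7 − j112)/(135 − j112), |Γ_s| = 0.67

|Γ| ≈ 0.67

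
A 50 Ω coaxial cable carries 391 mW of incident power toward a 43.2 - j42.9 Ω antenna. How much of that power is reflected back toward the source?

P_reflected ≈ 70.1 mW

|Γ| = |(-6.8 − j42.9)/(93.2 − j42.9)| = 0.423
|Γ|² = 0.179
P_refl = |Γ|²·P_inc = 70.1 mW, P_del = (1 − |Γ|²)·P_inc = 321 mW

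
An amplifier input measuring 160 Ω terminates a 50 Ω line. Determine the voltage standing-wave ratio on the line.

VSWR ≈ 3.2

Γ = (160 − 50)/(160 + 50) = 0.524
VSWR = (1 + 0.524)/(1 − 0.524)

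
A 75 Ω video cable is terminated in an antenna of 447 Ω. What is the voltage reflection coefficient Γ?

Γ = (Z_L − Z_0)/(Z_L + Z_0) = (447 − 75)/(447 + 75) = 372/522

Γ = 0.713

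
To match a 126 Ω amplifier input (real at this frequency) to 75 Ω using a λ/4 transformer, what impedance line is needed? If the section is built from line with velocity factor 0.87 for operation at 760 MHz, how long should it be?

Z_qwt = √(Z_0·R_L) = √(75 × 126) = √9450
λ = 0.87·c/f = 0.343 m, so l = λ/4 = 0.0859 m

Z_qwt ≈ 97.2 Ω; length ≈ 8.59 cm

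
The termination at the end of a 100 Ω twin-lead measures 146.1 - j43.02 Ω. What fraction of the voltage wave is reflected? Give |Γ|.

Γ = (Z_L − Z_0)/(Z_L + Z_0) = (46.1 − j43.02)/(246.1 − j43.02)
|Γ| = 63.1/250

|Γ| ≈ 0.252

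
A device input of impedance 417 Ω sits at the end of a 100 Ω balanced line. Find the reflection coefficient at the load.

Γ = 0.613

Γ = (Z_L − Z_0)/(Z_L + Z_0) = (417 − 100)/(417 + 100) = 317/517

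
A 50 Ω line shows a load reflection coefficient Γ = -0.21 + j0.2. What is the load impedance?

Z_L ≈ 30.4 + j13.3 Ω

Z_L = Z_0·(1 + Γ)/(1 − Γ) = 50·(0.79 + j0.2)/(1.21 − j0.2)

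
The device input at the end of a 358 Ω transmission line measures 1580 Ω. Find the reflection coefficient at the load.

Γ = (Z_L − Z_0)/(Z_L + Z_0) = (1580 − 358)/(1580 + 358) = 1222/1938

Γ = 0.631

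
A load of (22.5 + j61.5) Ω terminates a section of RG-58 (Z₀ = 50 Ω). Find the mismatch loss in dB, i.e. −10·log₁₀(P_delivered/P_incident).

mismatch loss ≈ 3.03 dB

Γ = (-27.5 + j61.5)/(72.5 + j61.5), |Γ| = 0.709
|Γ|² = 0.502, so P_del/P_inc = 1 − |Γ|² = 0.498
ML = −10·log₁₀(1 − |Γ|²)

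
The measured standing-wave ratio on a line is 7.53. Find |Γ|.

|Γ| = (S − 1)/(S + 1) = (7.53 − 1)/(7.53 + 1) = 6.53/8.53

|Γ| ≈ 0.766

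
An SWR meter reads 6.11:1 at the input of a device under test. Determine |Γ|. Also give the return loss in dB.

|Γ| ≈ 0.719; return loss ≈ 2.87 dB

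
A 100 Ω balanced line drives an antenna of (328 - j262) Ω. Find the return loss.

RL ≈ 3.2 dB

Γ = (228 − j262)/(428 − j262), |Γ| = 0.692
RL = −20·log₁₀|Γ| = −20·log₁₀(0.692)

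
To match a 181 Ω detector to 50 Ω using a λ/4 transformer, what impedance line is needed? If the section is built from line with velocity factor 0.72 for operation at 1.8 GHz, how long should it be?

Z_qwt ≈ 95.1 Ω; length ≈ 3 cm

Z_qwt = √(Z_0·R_L) = √(50 × 181) = √9050
λ = 0.72·c/f = 0.12 m, so l = λ/4 = 0.03 m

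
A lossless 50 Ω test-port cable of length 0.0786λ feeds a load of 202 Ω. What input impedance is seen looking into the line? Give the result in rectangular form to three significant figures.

Z_in ≈ 45.5 − j72 Ω

βl = 2π × 0.0786 = 28.3°
tan(βl) = tan(28.3°) = 0.538
Z_in = Z_0·(Z_L + jZ_0·tanβl)/(Z_0 + jZ_L·tanβl)
     = 50·(202 + j26.9)/(50 + j109)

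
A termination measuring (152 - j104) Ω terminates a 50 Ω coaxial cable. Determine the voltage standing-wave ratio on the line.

VSWR ≈ 4.57

Γ = (Z_L − Z_0)/(Z_L + Z_0) = (102 − j104)/(202 − j104)
|Γ| = 146/227 = 0.641
VSWR = (1 + |Γ|)/(1 − |Γ|) = 1.64/0.359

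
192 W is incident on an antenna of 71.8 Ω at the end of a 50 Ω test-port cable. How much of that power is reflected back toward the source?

Γ = (71.8 − 50)/(71.8 + 50) = 0.179
|Γ|² = 0.032
P_refl = |Γ|²·P_inc = 6.15 W, P_del = (1 − |Γ|²)·P_inc = 186 W

P_reflected ≈ 6.15 W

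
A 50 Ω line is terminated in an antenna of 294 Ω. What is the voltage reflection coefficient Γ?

Γ = (Z_L − Z_0)/(Z_L + Z_0) = (294 − 50)/(294 + 50) = 244/344

Γ = 0.709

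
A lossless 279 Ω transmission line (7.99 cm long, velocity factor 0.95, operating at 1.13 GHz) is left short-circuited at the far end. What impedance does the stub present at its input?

Z_in ≈ −j625 Ω

λ = v/f = 0.95·c / 1.13 GHz = 0.252 m
βl = 2π·l/λ = 2π × 0.317 = 114°
tan(βl) = -2.24
For a short-circuited stub, Z_in = jZ_0·tan(βl)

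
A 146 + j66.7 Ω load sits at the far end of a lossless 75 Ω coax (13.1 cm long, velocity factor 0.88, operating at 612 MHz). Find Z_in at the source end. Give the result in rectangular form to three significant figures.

λ = v/f = 0.88·c / 612 MHz = 0.431 m
βl = 2π·l/λ = 2π × 0.304 = 109°
tan(βl) = tan(109°) = -2.85
Z_in = Z_0·(Z_L + jZ_0·tanβl)/(Z_0 + jZ_L·tanβl)
     = 75·(146 − j147)/(265 − j416)

Z_in ≈ 30.8 + j6.7 Ω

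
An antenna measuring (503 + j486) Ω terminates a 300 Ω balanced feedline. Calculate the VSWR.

VSWR ≈ 3.56

Γ = (Z_L − Z_0)/(Z_L + Z_0) = (203 + j486)/(803 + j486)
|Γ| = 527/939 = 0.561
VSWR = (1 + |Γ|)/(1 − |Γ|) = 1.56/0.439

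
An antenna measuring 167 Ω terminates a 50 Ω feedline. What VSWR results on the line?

VSWR ≈ 3.34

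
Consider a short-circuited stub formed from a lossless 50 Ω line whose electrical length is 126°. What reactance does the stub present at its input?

X_in ≈ -68.8 Ω (capacitive)

tan(βl) = -1.38
For a short-circuited stub, Z_in = jZ_0·tan(βl)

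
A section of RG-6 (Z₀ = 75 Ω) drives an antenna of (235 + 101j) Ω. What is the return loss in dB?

Γ = (160 + j101)/(310 + j101), |Γ| = 0.58
RL = −20·log₁₀|Γ| = −20·log₁₀(0.58)

RL ≈ 4.73 dB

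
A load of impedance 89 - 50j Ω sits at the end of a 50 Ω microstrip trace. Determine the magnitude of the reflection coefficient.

Γ = (Z_L − Z_0)/(Z_L + Z_0) = (39 − j50)/(139 − j50)
|Γ| = 63.4/148

|Γ| ≈ 0.429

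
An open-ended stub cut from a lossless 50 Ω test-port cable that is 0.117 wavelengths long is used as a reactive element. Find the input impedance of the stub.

βl = 2π × 0.117 = 42.1°
tan(βl) = 0.904
For an open-ended stub, Z_in = −jZ_0·cot(βl) = −jZ_0/tan(βl)

Z_in ≈ −j55.3 Ω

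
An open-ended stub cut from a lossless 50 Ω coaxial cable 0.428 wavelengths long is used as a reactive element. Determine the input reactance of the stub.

βl = 2π × 0.428 = 154°
tan(βl) = -0.486
For an open-ended stub, Z_in = −jZ_0·cot(βl) = −jZ_0/tan(βl)

X_in ≈ 103 Ω (inductive)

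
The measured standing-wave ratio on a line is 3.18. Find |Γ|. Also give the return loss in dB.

|Γ| = (S − 1)/(S + 1) = (3.18 − 1)/(3.18 + 1) = 2.18/4.18
RL = −20·log₁₀|Γ| = −20·log₁₀(0.522)

|Γ| ≈ 0.522; return loss ≈ 5.65 dB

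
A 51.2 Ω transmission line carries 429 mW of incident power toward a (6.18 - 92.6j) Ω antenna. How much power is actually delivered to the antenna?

|Γ| = |(-45.02 − j92.6)/(57.38 − j92.6)| = 0.945
|Γ|² = 0.893
P_refl = |Γ|²·P_inc = 383 mW, P_del = (1 − |Γ|²)·P_inc = 45.8 mW

P_delivered ≈ 45.8 mW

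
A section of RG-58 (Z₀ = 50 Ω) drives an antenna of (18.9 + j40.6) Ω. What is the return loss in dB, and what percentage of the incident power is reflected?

RL ≈ 3.88 dB; 40.9% of incident power reflected

Γ = (-31.1 + j40.6)/(68.9 + j40.6), |Γ| = 0.64
RL = −20·log₁₀(0.64) = 3.88 dB
P_refl/P_inc = |Γ|² = 0.409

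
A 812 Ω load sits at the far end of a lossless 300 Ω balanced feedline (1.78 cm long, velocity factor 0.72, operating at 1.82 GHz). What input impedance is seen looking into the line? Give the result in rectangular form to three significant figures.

λ = v/f = 0.72·c / 1.82 GHz = 0.119 m
βl = 2π·l/λ = 2π × 0.15 = 54°
tan(βl) = tan(54°) = 1.38
Z_in = Z_0·(Z_L + jZ_0·tanβl)/(Z_0 + jZ_L·tanβl)
     = 300·(812 + j413)/(300 + j1120)

Z_in ≈ 158 − j176 Ω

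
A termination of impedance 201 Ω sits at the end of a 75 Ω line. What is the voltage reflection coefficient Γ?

Γ = (Z_L − Z_0)/(Z_L + Z_0) = (201 − 75)/(201 + 75) = 126/276

Γ = 0.457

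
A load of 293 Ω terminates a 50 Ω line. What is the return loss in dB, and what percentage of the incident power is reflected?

Γ = (293 − 50)/(293 + 50) = 0.708
RL = −20·log₁₀(0.708) = 2.99 dB
P_refl/P_inc = |Γ|² = 0.502

RL ≈ 2.99 dB; 50.2% of incident power reflected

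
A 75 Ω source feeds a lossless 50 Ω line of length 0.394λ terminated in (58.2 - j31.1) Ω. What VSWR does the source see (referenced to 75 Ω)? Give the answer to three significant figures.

VSWR ≈ 1.27

βl = 2π × 0.394 = 142°
tan(βl) = -0.786
Z_in = Z_0·(Z_L + jZ_0·tanβl)/(Z_0 + jZ_L·tanβl) = 85.7 + j15.7 Ω
Γ_s = (Z_in − Z_s)/(Z_in + Z_s) = (10.7 + j15.7)/(161 + j15.7), |Γ_s| = 0.118
VSWR = (1 + |Γ_s|)/(1 − |Γ_s|)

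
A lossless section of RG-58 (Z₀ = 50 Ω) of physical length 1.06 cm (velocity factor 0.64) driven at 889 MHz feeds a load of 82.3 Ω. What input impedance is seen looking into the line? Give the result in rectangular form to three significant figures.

λ = v/f = 0.64·c / 889 MHz = 0.216 m
βl = 2π·l/λ = 2π × 0.0491 = 17.7°
tan(βl) = tan(17.7°) = 0.319
Z_in = Z_0·(Z_L + jZ_0·tanβl)/(Z_0 + jZ_L·tanβl)
     = 50·(82.3 + j15.9)/(50 + j26.2)

Z_in ≈ 71.1 − j21.4 Ω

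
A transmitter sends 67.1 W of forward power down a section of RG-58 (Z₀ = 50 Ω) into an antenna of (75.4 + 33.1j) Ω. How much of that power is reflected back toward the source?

P_reflected ≈ 6.94 W

|Γ| = |(25.4 + j33.1)/(125.4 + j33.1)| = 0.322
|Γ|² = 0.103
P_refl = |Γ|²·P_inc = 6.94 W, P_del = (1 − |Γ|²)·P_inc = 60.2 W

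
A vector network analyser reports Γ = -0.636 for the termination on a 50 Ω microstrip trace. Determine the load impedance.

Z_L ≈ 11.1 Ω

Z_L = Z_0·(1 + Γ)/(1 − Γ) = 50·(0.364)/(1.64)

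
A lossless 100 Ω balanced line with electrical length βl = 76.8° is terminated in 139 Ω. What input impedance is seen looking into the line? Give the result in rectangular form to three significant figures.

tan(βl) = tan(76.8°) = 4.26
Z_in = Z_0·(Z_L + jZ_0·tanβl)/(Z_0 + jZ_L·tanβl)
     = 100·(139 + j426)/(100 + j593)

Z_in ≈ 73.8 − j11 Ω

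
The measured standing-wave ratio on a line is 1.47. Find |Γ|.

|Γ| ≈ 0.19

|Γ| = (S − 1)/(S + 1) = (1.47 − 1)/(1.47 + 1) = 0.47/2.47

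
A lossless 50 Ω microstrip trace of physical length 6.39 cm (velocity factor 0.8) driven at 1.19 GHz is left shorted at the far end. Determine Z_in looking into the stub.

Z_in ≈ −j112 Ω

λ = v/f = 0.8·c / 1.19 GHz = 0.202 m
βl = 2π·l/λ = 2π × 0.317 = 114°
tan(βl) = -2.24
For a shorted stub, Z_in = jZ_0·tan(βl)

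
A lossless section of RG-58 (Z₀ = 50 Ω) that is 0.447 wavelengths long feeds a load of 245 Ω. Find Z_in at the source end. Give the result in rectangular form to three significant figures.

Z_in ≈ 70.8 + j103 Ω

βl = 2π × 0.447 = 161°
tan(βl) = tan(161°) = -0.346
Z_in = Z_0·(Z_L + jZ_0·tanβl)/(Z_0 + jZ_L·tanβl)
     = 50·(245 − j17.3)/(50 − j84.7)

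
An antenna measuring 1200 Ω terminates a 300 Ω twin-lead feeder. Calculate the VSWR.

For a purely resistive load, VSWR = R_L/Z_0 or Z_0/R_L (whichever > 1) = 1200/300

VSWR ≈ 4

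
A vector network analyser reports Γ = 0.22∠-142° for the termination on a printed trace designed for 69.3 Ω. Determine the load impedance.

Z_L ≈ 47.3 − j13.5 Ω

Z_L = Z_0·(1 + Γ)/(1 − Γ) = 69.3·(0.827 − j0.135)/(1.17 + j0.135)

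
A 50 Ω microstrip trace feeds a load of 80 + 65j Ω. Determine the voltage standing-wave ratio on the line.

Γ = (Z_L − Z_0)/(Z_L + Z_0) = (30 + j65)/(130 + j65)
|Γ| = 71.6/145 = 0.493
VSWR = (1 + |Γ|)/(1 − |Γ|) = 1.49/0.507

VSWR ≈ 2.94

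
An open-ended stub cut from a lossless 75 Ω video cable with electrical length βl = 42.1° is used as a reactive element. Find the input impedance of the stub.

tan(βl) = 0.904
For an open-ended stub, Z_in = −jZ_0·cot(βl) = −jZ_0/tan(βl)

Z_in ≈ −j83 Ω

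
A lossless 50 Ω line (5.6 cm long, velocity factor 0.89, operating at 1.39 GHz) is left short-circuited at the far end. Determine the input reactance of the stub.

λ = v/f = 0.89·c / 1.39 GHz = 0.192 m
βl = 2π·l/λ = 2π × 0.292 = 105°
tan(βl) = -3.74
For a short-circuited stub, Z_in = jZ_0·tan(βl)

X_in ≈ -187 Ω (capacitive)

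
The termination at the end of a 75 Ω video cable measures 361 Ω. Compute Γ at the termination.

Γ = 0.656

Γ = (Z_L − Z_0)/(Z_L + Z_0) = (361 − 75)/(361 + 75) = 286/436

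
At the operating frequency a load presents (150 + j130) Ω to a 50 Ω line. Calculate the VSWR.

VSWR ≈ 5.4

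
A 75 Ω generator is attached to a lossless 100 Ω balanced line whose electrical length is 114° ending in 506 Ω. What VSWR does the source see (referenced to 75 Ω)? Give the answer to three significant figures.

tan(βl) = -2.25
Z_in = Z_0·(Z_L + jZ_0·tanβl)/(Z_0 + jZ_L·tanβl) = 23.5 + j42.5 Ω
Γ_s = (Z_in − Z_s)/(Z_in + Z_s) = (-51.5 + j42.5)/(98.5 + j42.5), |Γ_s| = 0.622
VSWR = (1 + |Γ_s|)/(1 − |Γ_s|)

VSWR ≈ 4.29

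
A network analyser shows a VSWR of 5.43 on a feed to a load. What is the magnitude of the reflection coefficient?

|Γ| ≈ 0.689

|Γ| = (S − 1)/(S + 1) = (5.43 − 1)/(5.43 + 1) = 4.43/6.43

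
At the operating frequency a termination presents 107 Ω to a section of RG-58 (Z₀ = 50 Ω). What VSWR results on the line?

VSWR ≈ 2.14

For a purely resistive load, VSWR = R_L/Z_0 or Z_0/R_L (whichever > 1) = 107/50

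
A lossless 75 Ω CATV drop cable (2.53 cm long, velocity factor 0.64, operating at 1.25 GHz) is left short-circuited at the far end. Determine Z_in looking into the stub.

λ = v/f = 0.64·c / 1.25 GHz = 0.154 m
βl = 2π·l/λ = 2π × 0.165 = 59.3°
tan(βl) = 1.68
For a short-circuited stub, Z_in = jZ_0·tan(βl)

Z_in ≈ +j126 Ω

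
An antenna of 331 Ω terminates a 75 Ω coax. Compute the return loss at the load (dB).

RL ≈ 4.01 dB

Γ = (331 − 75)/(331 + 75) = 0.631
RL = −20·log₁₀|Γ| = −20·log₁₀(0.631)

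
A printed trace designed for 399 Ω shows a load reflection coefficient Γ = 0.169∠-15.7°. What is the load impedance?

Z_L = Z_0·(1 + Γ)/(1 − Γ) = 399·(1.16 − j0.0457)/(0.837 + j0.0457)

Z_L ≈ 551 − j51.9 Ω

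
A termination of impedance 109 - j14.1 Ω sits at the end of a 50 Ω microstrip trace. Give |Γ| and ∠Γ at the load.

Γ = (Z_L − Z_0)/(Z_L + Z_0) = (59 − j14.1)/(159 − j14.1)
|Γ| = 60.7/160 = 0.38

Γ ≈ 0.38 ∠ -8.37°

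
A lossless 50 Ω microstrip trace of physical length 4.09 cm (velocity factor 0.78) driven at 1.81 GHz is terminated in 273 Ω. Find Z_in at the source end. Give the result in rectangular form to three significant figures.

Z_in ≈ 10.9 + j21.3 Ω

λ = v/f = 0.78·c / 1.81 GHz = 0.129 m
βl = 2π·l/λ = 2π × 0.316 = 114°
tan(βl) = tan(114°) = -2.26
Z_in = Z_0·(Z_L + jZ_0·tanβl)/(Z_0 + jZ_L·tanβl)
     = 50·(273 − j113)/(50 − j616)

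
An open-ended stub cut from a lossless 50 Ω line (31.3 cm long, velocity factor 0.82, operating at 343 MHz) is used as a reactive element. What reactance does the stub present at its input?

λ = v/f = 0.82·c / 343 MHz = 0.717 m
βl = 2π·l/λ = 2π × 0.436 = 157°
tan(βl) = -0.422
For an open-ended stub, Z_in = −jZ_0·cot(βl) = −jZ_0/tan(βl)

X_in ≈ 118 Ω (inductive)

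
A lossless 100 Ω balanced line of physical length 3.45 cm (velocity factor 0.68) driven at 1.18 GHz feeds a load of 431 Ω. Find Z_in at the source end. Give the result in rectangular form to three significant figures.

Z_in ≈ 25.5 − j30.9 Ω

λ = v/f = 0.68·c / 1.18 GHz = 0.173 m
βl = 2π·l/λ = 2π × 0.2 = 71.8°
tan(βl) = tan(71.8°) = 3.05
Z_in = Z_0·(Z_L + jZ_0·tanβl)/(Z_0 + jZ_L·tanβl)
     = 100·(431 + j305)/(100 + j1310)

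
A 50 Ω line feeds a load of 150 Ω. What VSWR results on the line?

For a purely resistive load, VSWR = R_L/Z_0 or Z_0/R_L (whichever > 1) = 150/50

VSWR ≈ 3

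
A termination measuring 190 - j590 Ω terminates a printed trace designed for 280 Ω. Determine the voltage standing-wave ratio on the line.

VSWR ≈ 8.58

Γ = (Z_L − Z_0)/(Z_L + Z_0) = (-90 − j590)/(470 − j590)
|Γ| = 597/754 = 0.791
VSWR = (1 + |Γ|)/(1 − |Γ|) = 1.79/0.209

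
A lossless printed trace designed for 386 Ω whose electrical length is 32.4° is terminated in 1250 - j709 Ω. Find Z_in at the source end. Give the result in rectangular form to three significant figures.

tan(βl) = tan(32.4°) = 0.635
Z_in = Z_0·(Z_L + jZ_0·tanβl)/(Z_0 + jZ_L·tanβl)
     = 386·(1250 − j464)/(836 + j793)

Z_in ≈ 197 − j401 Ω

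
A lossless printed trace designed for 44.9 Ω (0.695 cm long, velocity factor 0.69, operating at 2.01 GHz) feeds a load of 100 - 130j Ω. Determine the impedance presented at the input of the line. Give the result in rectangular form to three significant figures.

Z_in ≈ 19 − j55.8 Ω

λ = v/f = 0.69·c / 2.01 GHz = 0.103 m
βl = 2π·l/λ = 2π × 0.0675 = 24.3°
tan(βl) = tan(24.3°) = 0.451
Z_in = Z_0·(Z_L + jZ_0·tanβl)/(Z_0 + jZ_L·tanβl)
     = 44.9·(100 − j110)/(104 + j45.1)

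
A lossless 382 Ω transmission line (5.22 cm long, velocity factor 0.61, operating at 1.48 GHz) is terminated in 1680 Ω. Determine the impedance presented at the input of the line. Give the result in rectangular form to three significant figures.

Z_in ≈ 333 + j576 Ω

λ = v/f = 0.61·c / 1.48 GHz = 0.124 m
βl = 2π·l/λ = 2π × 0.422 = 152°
tan(βl) = tan(152°) = -0.532
Z_in = Z_0·(Z_L + jZ_0·tanβl)/(Z_0 + jZ_L·tanβl)
     = 382·(1680 − j203)/(382 − j894)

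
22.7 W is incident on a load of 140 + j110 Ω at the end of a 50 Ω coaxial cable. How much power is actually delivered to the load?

|Γ| = |(90 + j110)/(190 + j110)| = 0.647
|Γ|² = 0.419
P_refl = |Γ|²·P_inc = 9.51 W, P_del = (1 − |Γ|²)·P_inc = 13.2 W

P_delivered ≈ 13.2 W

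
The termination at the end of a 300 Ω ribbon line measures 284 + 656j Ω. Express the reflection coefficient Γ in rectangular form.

Γ = (Z_L − Z_0)/(Z_L + Z_0) = (-16 + j656)/(584 + j656)

Γ ≈ 0.546 + j0.51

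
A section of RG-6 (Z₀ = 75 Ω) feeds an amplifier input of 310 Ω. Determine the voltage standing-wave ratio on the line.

VSWR ≈ 4.13

Γ = (310 − 75)/(310 + 75) = 0.61
VSWR = (1 + 0.61)/(1 − 0.61)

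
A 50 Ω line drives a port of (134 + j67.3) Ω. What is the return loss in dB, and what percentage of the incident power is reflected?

RL ≈ 5.2 dB; 30.2% of incident power reflected

Γ = (84 + j67.3)/(184 + j67.3), |Γ| = 0.549
RL = −20·log₁₀(0.549) = 5.2 dB
P_refl/P_inc = |Γ|² = 0.302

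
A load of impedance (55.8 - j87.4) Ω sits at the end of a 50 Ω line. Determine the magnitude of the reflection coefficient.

|Γ| ≈ 0.638

Γ = (Z_L − Z_0)/(Z_L + Z_0) = (5.8 − j87.4)/(105.8 − j87.4)
|Γ| = 87.6/137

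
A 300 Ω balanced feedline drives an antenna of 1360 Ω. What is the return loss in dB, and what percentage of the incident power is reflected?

RL ≈ 3.9 dB; 40.8% of incident power reflected

Γ = (1360 − 300)/(1360 + 300) = 0.639
RL = −20·log₁₀(0.639) = 3.9 dB
P_refl/P_inc = |Γ|² = 0.408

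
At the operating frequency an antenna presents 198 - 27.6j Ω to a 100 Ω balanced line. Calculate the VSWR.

VSWR ≈ 2.03

Γ = (Z_L − Z_0)/(Z_L + Z_0) = (98 − j27.6)/(298 − j27.6)
|Γ| = 102/299 = 0.34
VSWR = (1 + |Γ|)/(1 − |Γ|) = 1.34/0.66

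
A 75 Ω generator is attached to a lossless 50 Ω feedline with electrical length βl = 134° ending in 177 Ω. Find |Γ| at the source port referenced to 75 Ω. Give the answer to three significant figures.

|Γ| ≈ 0.595

tan(βl) = -1.04
Z_in = Z_0·(Z_L + jZ_0·tanβl)/(Z_0 + jZ_L·tanβl) = 25.4 + j41.4 Ω
Γ_s = (Z_in − Z_s)/(Z_in + Z_s) = (-49.6 + j41.4)/(100 + j41.4), |Γ_s| = 0.595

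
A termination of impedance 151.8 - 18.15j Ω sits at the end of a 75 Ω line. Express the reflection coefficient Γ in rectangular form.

Γ ≈ 0.343 − j0.0526

Γ = (Z_L − Z_0)/(Z_L + Z_0) = (76.8 − j18.15)/(226.8 − j18.15)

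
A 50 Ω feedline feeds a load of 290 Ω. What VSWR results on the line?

Γ = (290 − 50)/(290 + 50) = 0.706
VSWR = (1 + 0.706)/(1 − 0.706)

VSWR ≈ 5.8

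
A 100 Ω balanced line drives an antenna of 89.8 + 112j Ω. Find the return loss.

Γ = (-10.2 + j112)/(189.8 + j112), |Γ| = 0.51
RL = −20·log₁₀|Γ| = −20·log₁₀(0.51)

RL ≈ 5.84 dB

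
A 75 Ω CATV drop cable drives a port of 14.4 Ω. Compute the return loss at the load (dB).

RL ≈ 3.38 dB

Γ = (14.4 − 75)/(14.4 + 75) = -0.678
RL = −20·log₁₀|Γ| = −20·log₁₀(0.678)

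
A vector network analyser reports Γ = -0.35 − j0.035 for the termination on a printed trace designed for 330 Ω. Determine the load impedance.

Z_L ≈ 159 − j12.7 Ω

Z_L = Z_0·(1 + Γ)/(1 − Γ) = 330·(0.65 − j0.035)/(1.35 + j0.035)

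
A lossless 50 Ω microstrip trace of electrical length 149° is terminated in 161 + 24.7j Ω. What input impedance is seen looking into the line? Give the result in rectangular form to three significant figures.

Z_in ≈ 40.4 + j56.1 Ω

tan(βl) = tan(149°) = -0.601
Z_in = Z_0·(Z_L + jZ_0·tanβl)/(Z_0 + jZ_L·tanβl)
     = 50·(161 − j5.34)/(64.8 − j96.7)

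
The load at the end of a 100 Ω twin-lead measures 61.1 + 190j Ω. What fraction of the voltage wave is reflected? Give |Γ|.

|Γ| ≈ 0.779

Γ = (Z_L − Z_0)/(Z_L + Z_0) = (-38.9 + j190)/(161.1 + j190)
|Γ| = 194/249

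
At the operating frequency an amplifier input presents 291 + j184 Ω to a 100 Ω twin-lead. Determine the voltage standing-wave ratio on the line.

VSWR ≈ 4.18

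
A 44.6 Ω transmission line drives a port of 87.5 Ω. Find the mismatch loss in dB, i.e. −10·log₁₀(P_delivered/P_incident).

mismatch loss ≈ 0.484 dB

Γ = (87.5 − 44.6)/(87.5 + 44.6) = 0.325
|Γ|² = 0.105, so P_del/P_inc = 1 − |Γ|² = 0.895
ML = −10·log₁₀(1 − |Γ|²)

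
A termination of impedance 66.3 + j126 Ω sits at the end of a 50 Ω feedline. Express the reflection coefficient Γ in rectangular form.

Γ = (Z_L − Z_0)/(Z_L + Z_0) = (16.3 + j126)/(116.3 + j126)

Γ ≈ 0.604 + j0.429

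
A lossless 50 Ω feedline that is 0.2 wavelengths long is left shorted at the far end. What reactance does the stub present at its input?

X_in ≈ 154 Ω (inductive)

βl = 2π × 0.2 = 72°
tan(βl) = 3.08
For a shorted stub, Z_in = jZ_0·tan(βl)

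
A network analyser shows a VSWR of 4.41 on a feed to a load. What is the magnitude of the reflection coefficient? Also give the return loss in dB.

|Γ| ≈ 0.63; return loss ≈ 4.01 dB

|Γ| = (S − 1)/(S + 1) = (4.41 − 1)/(4.41 + 1) = 3.41/5.41
RL = −20·log₁₀|Γ| = −20·log₁₀(0.63)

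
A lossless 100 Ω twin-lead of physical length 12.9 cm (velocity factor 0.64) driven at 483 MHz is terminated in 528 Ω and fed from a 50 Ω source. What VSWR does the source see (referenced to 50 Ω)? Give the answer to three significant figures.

VSWR ≈ 4.34

λ = v/f = 0.64·c / 483 MHz = 0.398 m
βl = 2π·l/λ = 2π × 0.325 = 117°
tan(βl) = -1.98
Z_in = Z_0·(Z_L + jZ_0·tanβl)/(Z_0 + jZ_L·tanβl) = 23.6 + j48.3 Ω
Γ_s = (Z_in − Z_s)/(Z_in + Z_s) = (-26.4 + j48.3)/(73.6 + j48.3), |Γ_s| = 0.626
VSWR = (1 + |Γ_s|)/(1 − |Γ_s|)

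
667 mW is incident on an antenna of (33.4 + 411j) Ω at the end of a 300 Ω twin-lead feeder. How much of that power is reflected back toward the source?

|Γ| = |(-266.6 + j411)/(333.4 + j411)| = 0.926
|Γ|² = 0.857
P_refl = |Γ|²·P_inc = 572 mW, P_del = (1 − |Γ|²)·P_inc = 95.5 mW

P_reflected ≈ 572 mW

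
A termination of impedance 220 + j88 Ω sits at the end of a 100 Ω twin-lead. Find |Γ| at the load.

|Γ| ≈ 0.448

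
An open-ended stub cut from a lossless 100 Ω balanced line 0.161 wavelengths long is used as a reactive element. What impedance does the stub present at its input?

Z_in ≈ −j62.6 Ω

βl = 2π × 0.161 = 58°
tan(βl) = 1.6
For an open-ended stub, Z_in = −jZ_0·cot(βl) = −jZ_0/tan(βl)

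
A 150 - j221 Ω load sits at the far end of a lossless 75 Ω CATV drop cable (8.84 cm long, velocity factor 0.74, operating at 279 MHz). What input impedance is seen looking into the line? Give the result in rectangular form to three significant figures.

Z_in ≈ 17.2 − j53.8 Ω

λ = v/f = 0.74·c / 279 MHz = 0.796 m
βl = 2π·l/λ = 2π × 0.111 = 40°
tan(βl) = tan(40°) = 0.839
Z_in = Z_0·(Z_L + jZ_0·tanβl)/(Z_0 + jZ_L·tanβl)
     = 75·(150 − j158)/(260 + j126)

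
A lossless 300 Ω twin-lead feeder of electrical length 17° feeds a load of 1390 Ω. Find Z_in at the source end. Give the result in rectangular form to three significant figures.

tan(βl) = tan(17°) = 0.306
Z_in = Z_0·(Z_L + jZ_0·tanβl)/(Z_0 + jZ_L·tanβl)
     = 300·(1390 + j91.7)/(300 + j425)

Z_in ≈ 506 − j624 Ω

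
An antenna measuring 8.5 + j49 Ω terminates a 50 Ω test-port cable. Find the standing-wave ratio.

VSWR ≈ 11.6

Γ = (Z_L − Z_0)/(Z_L + Z_0) = (-41.5 + j49)/(58.5 + j49)
|Γ| = 64.2/76.3 = 0.841
VSWR = (1 + |Γ|)/(1 − |Γ|) = 1.84/0.159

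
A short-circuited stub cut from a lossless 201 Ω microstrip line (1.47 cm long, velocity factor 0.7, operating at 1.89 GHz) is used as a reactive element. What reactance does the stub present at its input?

X_in ≈ 220 Ω (inductive)

λ = v/f = 0.7·c / 1.89 GHz = 0.111 m
βl = 2π·l/λ = 2π × 0.132 = 47.6°
tan(βl) = 1.1
For a short-circuited stub, Z_in = jZ_0·tan(βl)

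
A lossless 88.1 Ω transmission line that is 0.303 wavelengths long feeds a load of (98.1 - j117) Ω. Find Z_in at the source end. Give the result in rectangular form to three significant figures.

βl = 2π × 0.303 = 109°
tan(βl) = tan(109°) = -2.89
Z_in = Z_0·(Z_L + jZ_0·tanβl)/(Z_0 + jZ_L·tanβl)
     = 88.1·(98.1 − j372)/(-250 − j284)

Z_in ≈ 49.8 + j74.4 Ω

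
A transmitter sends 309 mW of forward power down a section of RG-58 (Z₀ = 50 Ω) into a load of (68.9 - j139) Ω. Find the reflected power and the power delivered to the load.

P_reflected ≈ 182 mW; P_delivered ≈ 127 mW

|Γ| = |(18.9 − j139)/(118.9 − j139)| = 0.767
|Γ|² = 0.588
P_refl = |Γ|²·P_inc = 182 mW, P_del = (1 − |Γ|²)·P_inc = 127 mW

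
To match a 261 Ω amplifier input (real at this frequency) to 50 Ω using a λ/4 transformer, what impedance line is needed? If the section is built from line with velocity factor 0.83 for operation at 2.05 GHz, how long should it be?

Z_qwt ≈ 114 Ω; length ≈ 3.04 cm

Z_qwt = √(Z_0·R_L) = √(50 × 261) = √13050
λ = 0.83·c/f = 0.121 m, so l = λ/4 = 0.0304 m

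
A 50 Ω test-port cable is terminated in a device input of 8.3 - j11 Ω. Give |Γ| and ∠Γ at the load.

Γ ≈ 0.727 ∠ -155°

Γ = (Z_L − Z_0)/(Z_L + Z_0) = (-41.7 − j11)/(58.3 − j11)
|Γ| = 43.1/59.3 = 0.727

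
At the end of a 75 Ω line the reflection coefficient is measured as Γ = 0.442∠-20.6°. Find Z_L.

Z_L = Z_0·(1 + Γ)/(1 − Γ) = 75·(1.41 − j0.156)/(0.586 + j0.156)

Z_L ≈ 164 − j63.4 Ω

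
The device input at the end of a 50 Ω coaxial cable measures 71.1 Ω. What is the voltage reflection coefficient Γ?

Γ = 0.174

Γ = (Z_L − Z_0)/(Z_L + Z_0) = (71.1 − 50)/(71.1 + 50) = 21.1/121.1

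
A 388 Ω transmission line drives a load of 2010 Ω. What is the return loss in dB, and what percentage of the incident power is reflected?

RL ≈ 3.4 dB; 45.8% of incident power reflected

Γ = (2010 − 388)/(2010 + 388) = 0.676
RL = −20·log₁₀(0.676) = 3.4 dB
P_refl/P_inc = |Γ|² = 0.458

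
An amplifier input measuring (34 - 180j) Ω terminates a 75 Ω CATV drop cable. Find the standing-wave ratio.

Γ = (Z_L − Z_0)/(Z_L + Z_0) = (-41 − j180)/(109 − j180)
|Γ| = 185/210 = 0.877
VSWR = (1 + |Γ|)/(1 − |Γ|) = 1.88/0.123

VSWR ≈ 15.3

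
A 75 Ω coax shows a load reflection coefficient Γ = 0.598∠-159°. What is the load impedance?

Z_L = Z_0·(1 + Γ)/(1 − Γ) = 75·(0.442 − j0.214)/(1.56 + j0.214)

Z_L ≈ 19.5 − j13 Ω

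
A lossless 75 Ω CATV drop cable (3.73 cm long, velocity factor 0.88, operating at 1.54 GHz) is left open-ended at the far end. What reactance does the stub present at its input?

X_in ≈ -15.5 Ω (capacitive)

λ = v/f = 0.88·c / 1.54 GHz = 0.171 m
βl = 2π·l/λ = 2π × 0.218 = 78.3°
tan(βl) = 4.84
For an open-ended stub, Z_in = −jZ_0·cot(βl) = −jZ_0/tan(βl)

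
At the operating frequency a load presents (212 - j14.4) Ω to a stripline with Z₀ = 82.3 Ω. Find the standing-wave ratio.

Γ = (Z_L − Z_0)/(Z_L + Z_0) = (129.7 − j14.4)/(294.3 − j14.4)
|Γ| = 130/295 = 0.443
VSWR = (1 + |Γ|)/(1 − |Γ|) = 1.44/0.557

VSWR ≈ 2.59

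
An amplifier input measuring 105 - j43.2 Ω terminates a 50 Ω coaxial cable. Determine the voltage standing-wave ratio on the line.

VSWR ≈ 2.54

Γ = (Z_L − Z_0)/(Z_L + Z_0) = (55 − j43.2)/(155 − j43.2)
|Γ| = 69.9/161 = 0.435
VSWR = (1 + |Γ|)/(1 − |Γ|) = 1.43/0.565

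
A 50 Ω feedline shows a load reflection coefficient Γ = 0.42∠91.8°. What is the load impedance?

Z_L = Z_0·(1 + Γ)/(1 − Γ) = 50·(0.987 + j0.42)/(1.01 − j0.42)

Z_L ≈ 34.2 + j34.9 Ω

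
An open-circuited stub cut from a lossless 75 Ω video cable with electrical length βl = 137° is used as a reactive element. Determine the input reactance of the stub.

X_in ≈ 80.4 Ω (inductive)

tan(βl) = -0.933
For an open-circuited stub, Z_in = −jZ_0·cot(βl) = −jZ_0/tan(βl)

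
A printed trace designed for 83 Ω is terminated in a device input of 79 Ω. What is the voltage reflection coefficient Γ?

Γ = -0.0247

Γ = (Z_L − Z_0)/(Z_L + Z_0) = (79 − 83)/(79 + 83) = -4/162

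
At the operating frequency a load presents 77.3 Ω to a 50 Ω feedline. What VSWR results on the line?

VSWR ≈ 1.55

Γ = (77.3 − 50)/(77.3 + 50) = 0.214
VSWR = (1 + 0.214)/(1 − 0.214)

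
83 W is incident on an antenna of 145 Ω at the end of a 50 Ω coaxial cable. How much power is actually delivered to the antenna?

P_delivered ≈ 63.3 W

Γ = (145 − 50)/(145 + 50) = 0.487
|Γ|² = 0.237
P_refl = |Γ|²·P_inc = 19.7 W, P_del = (1 − |Γ|²)·P_inc = 63.3 W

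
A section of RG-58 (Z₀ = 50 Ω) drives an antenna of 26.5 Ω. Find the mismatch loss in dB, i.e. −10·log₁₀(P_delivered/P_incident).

mismatch loss ≈ 0.43 dB

Γ = (26.5 − 50)/(26.5 + 50) = -0.307
|Γ|² = 0.0944, so P_del/P_inc = 1 − |Γ|² = 0.906
ML = −10·log₁₀(1 − |Γ|²)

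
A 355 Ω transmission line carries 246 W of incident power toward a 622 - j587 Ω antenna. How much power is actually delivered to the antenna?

|Γ| = |(267 − j587)/(977 − j587)| = 0.566
|Γ|² = 0.32
P_refl = |Γ|²·P_inc = 78.7 W, P_del = (1 − |Γ|²)·P_inc = 167 W

P_delivered ≈ 167 W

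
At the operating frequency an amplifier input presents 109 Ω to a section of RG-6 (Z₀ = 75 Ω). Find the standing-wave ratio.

For a purely resistive load, VSWR = R_L/Z_0 or Z_0/R_L (whichever > 1) = 109/75

VSWR ≈ 1.45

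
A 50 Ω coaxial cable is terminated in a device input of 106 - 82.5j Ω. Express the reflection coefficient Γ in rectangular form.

Γ ≈ 0.499 − j0.265

Γ = (Z_L − Z_0)/(Z_L + Z_0) = (56 − j82.5)/(156 − j82.5)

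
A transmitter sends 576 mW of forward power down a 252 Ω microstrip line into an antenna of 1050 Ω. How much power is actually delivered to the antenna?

P_delivered ≈ 360 mW

Γ = (1050 − 252)/(1050 + 252) = 0.613
|Γ|² = 0.376
P_refl = |Γ|²·P_inc = 216 mW, P_del = (1 − |Γ|²)·P_inc = 360 mW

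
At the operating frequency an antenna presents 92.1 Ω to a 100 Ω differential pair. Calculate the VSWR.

For a purely resistive load, VSWR = R_L/Z_0 or Z_0/R_L (whichever > 1) = 100/92.1

VSWR ≈ 1.09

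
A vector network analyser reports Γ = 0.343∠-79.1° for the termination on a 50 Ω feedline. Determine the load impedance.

Z_L ≈ 44.7 − j34.1 Ω

Z_L = Z_0·(1 + Γ)/(1 − Γ) = 50·(1.06 − j0.337)/(0.935 + j0.337)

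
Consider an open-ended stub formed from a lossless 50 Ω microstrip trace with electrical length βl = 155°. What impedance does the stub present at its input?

tan(βl) = -0.466
For an open-ended stub, Z_in = −jZ_0·cot(βl) = −jZ_0/tan(βl)

Z_in ≈ +j107 Ω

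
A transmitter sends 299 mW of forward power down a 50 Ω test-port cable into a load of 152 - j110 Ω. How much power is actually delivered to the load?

P_delivered ≈ 172 mW

|Γ| = |(102 − j110)/(202 − j110)| = 0.652
|Γ|² = 0.425
P_refl = |Γ|²·P_inc = 127 mW, P_del = (1 − |Γ|²)·P_inc = 172 mW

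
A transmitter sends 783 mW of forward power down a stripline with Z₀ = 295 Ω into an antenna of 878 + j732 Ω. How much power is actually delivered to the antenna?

|Γ| = |(583 + j732)/(1173 + j732)| = 0.677
|Γ|² = 0.458
P_refl = |Γ|²·P_inc = 359 mW, P_del = (1 − |Γ|²)·P_inc = 424 mW

P_delivered ≈ 424 mW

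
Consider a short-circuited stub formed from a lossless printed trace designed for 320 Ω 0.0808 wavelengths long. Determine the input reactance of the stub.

βl = 2π × 0.0808 = 29.1°
tan(βl) = 0.556
For a short-circuited stub, Z_in = jZ_0·tan(βl)

X_in ≈ 178 Ω (inductive)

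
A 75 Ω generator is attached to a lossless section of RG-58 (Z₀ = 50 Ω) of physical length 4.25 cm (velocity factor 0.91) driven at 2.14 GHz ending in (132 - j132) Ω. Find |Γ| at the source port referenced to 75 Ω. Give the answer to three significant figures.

|Γ| ≈ 0.725

λ = v/f = 0.91·c / 2.14 GHz = 0.128 m
βl = 2π·l/λ = 2π × 0.333 = 120°
tan(βl) = -1.74
Z_in = Z_0·(Z_L + jZ_0·tanβl)/(Z_0 + jZ_L·tanβl) = 15.7 + j41 Ω
Γ_s = (Z_in − Z_s)/(Z_in + Z_s) = (-59.3 + j41)/(90.7 + j41), |Γ_s| = 0.725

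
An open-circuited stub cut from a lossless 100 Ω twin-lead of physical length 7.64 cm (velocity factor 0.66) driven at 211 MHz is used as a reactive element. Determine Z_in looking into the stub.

λ = v/f = 0.66·c / 211 MHz = 0.938 m
βl = 2π·l/λ = 2π × 0.0814 = 29.3°
tan(βl) = 0.561
For an open-circuited stub, Z_in = −jZ_0·cot(βl) = −jZ_0/tan(βl)

Z_in ≈ −j178 Ω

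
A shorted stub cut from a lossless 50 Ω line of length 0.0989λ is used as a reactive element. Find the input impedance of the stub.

Z_in ≈ +j35.8 Ω

βl = 2π × 0.0989 = 35.6°
tan(βl) = 0.716
For a shorted stub, Z_in = jZ_0·tan(βl)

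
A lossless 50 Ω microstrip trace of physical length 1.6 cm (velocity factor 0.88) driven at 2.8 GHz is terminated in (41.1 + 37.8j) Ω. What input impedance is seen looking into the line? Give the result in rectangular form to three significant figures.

Z_in ≈ 74.8 − j46.1 Ω

λ = v/f = 0.88·c / 2.8 GHz = 0.0943 m
βl = 2π·l/λ = 2π × 0.17 = 61.1°
tan(βl) = tan(61.1°) = 1.81
Z_in = Z_0·(Z_L + jZ_0·tanβl)/(Z_0 + jZ_L·tanβl)
     = 50·(41.1 + j128)/(-18.4 + j74.4)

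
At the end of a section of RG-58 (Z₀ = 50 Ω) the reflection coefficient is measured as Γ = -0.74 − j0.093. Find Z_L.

Z_L ≈ 7.31 − j3.06 Ω

Z_L = Z_0·(1 + Γ)/(1 − Γ) = 50·(0.26 − j0.093)/(1.74 + j0.093)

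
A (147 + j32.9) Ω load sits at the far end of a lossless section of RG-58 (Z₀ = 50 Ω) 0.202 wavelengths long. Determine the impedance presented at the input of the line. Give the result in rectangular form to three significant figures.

βl = 2π × 0.202 = 72.7°
tan(βl) = tan(72.7°) = 3.21
Z_in = Z_0·(Z_L + jZ_0·tanβl)/(Z_0 + jZ_L·tanβl)
     = 50·(147 + j194)/(-55.8 + j473)

Z_in ≈ 18.4 − j17.7 Ω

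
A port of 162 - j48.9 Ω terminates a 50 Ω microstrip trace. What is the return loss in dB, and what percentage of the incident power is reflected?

Γ = (112 − j48.9)/(212 − j48.9), |Γ| = 0.562
RL = −20·log₁₀(0.562) = 5.01 dB
P_refl/P_inc = |Γ|² = 0.316

RL ≈ 5.01 dB; 31.6% of incident power reflected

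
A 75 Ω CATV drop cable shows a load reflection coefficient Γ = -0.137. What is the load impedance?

Z_L = Z_0·(1 + Γ)/(1 − Γ) = 75·(0.863)/(1.14)

Z_L ≈ 56.9 Ω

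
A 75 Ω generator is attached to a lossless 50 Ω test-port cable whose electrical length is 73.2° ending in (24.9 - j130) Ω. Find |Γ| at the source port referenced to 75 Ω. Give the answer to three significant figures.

tan(βl) = 3.31
Z_in = Z_0·(Z_L + jZ_0·tanβl)/(Z_0 + jZ_L·tanβl) = 3.13 + j3.17 Ω
Γ_s = (Z_in − Z_s)/(Z_in + Z_s) = (-71.9 + j3.17)/(78.1 + j3.17), |Γ_s| = 0.92

|Γ| ≈ 0.92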